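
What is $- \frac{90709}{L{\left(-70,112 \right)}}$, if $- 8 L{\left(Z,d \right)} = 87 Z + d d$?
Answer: $\frac{362836}{3227} \approx 112.44$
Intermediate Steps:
$L{\left(Z,d \right)} = - \frac{87 Z}{8} - \frac{d^{2}}{8}$ ($L{\left(Z,d \right)} = - \frac{87 Z + d d}{8} = - \frac{87 Z + d^{2}}{8} = - \frac{d^{2} + 87 Z}{8} = - \frac{87 Z}{8} - \frac{d^{2}}{8}$)
$- \frac{90709}{L{\left(-70,112 \right)}} = - \frac{90709}{\left(- \frac{87}{8}\right) \left(-70\right) - \frac{112^{2}}{8}} = - \frac{90709}{\frac{3045}{4} - 1568} = - \frac{90709}{- \frac{3227}{4}} = \left(-90709\right) \left(- \frac{4}{3227}\right) = \frac{362836}{3227}$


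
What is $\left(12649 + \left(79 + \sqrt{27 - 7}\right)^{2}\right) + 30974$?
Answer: $49884 + 316 \sqrt{5} \approx 50591.0$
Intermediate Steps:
$\left(12649 + \left(79 + \sqrt{27 - 7}\right)^{2}\right) + 30974 = \left(12649 + \left(79 + \sqrt{20}\right)^{2}\right) + 30974 = \left(12649 + \left(79 + 2 \sqrt{5}\right)^{2}\right) + 30974 = 43623 + \left(79 + 2 \sqrt{5}\right)^{2}$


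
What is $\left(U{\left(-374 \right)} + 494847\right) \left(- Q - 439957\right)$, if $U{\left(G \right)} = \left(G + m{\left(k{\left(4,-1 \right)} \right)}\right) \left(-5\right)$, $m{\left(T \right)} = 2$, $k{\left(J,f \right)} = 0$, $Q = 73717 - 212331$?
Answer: $-149679177501$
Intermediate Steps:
$Q = -138614$
$U{\left(G \right)} = -10 - 5 G$ ($U{\left(G \right)} = \left(G + 2\right) \left(-5\right) = \left(2 + G\right) \left(-5\right) = -10 - 5 G$)
$\left(U{\left(-374 \right)} + 494847\right) \left(- Q - 439957\right) = \left(\left(-10 - -1870\right) + 494847\right) \left(\left(-1\right) \left(-138614\right) - 439957\right) = \left(\left(-10 + 1870\right) + 494847\right) \left(138614 - 439957\right) = \left(1860 + 494847\right) \left(-301343\right) = 496707 \left(-301343\right) = -149679177501$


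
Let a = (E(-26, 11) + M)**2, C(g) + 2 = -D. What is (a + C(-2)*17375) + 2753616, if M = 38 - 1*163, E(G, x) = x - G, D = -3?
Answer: 2778735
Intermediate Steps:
C(g) = 1 (C(g) = -2 - 1*(-3) = -2 + 3 = 1)
M = -125 (M = 38 - 163 = -125)
a = 7744 (a = ((11 - 1*(-26)) - 125)**2 = ((11 + 26) - 125)**2 = (37 - 125)**2 = (-88)**2 = 7744)
(a + C(-2)*17375) + 2753616 = (7744 + 1*17375) + 2753616 = (7744 + 17375) + 2753616 = 25119 + 2753616 = 2778735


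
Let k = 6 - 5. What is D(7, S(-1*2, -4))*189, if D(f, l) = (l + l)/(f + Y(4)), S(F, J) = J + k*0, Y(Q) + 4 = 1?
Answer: -378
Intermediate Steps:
k = 1
Y(Q) = -3 (Y(Q) = -4 + 1 = -3)
S(F, J) = J (S(F, J) = J + 1*0 = J + 0 = J)
D(f, l) = 2*l/(-3 + f) (D(f, l) = (l + l)/(f - 3) = (2*l)/(-3 + f) = 2*l/(-3 + f))
D(7, S(-1*2, -4))*189 = (2*(-4)/(-3 + 7))*189 = (2*(-4)/4)*189 = (2*(-4)*(¼))*189 = -2*189 = -378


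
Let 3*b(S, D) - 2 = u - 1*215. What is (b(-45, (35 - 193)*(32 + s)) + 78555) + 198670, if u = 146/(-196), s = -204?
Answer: 81483203/294 ≈ 2.7715e+5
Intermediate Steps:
u = -73/98 (u = 146*(-1/196) = -73/98 ≈ -0.74490)
b(S, D) = -20947/294 (b(S, D) = ⅔ + (-73/98 - 1*215)/3 = ⅔ + (-73/98 - 215)/3 = ⅔ + (⅓)*(-21143/98) = ⅔ - 21143/294 = -20947/294)
(b(-45, (35 - 193)*(32 + s)) + 78555) + 198670 = (-20947/294 + 78555) + 198670 = 23074223/294 + 198670 = 81483203/294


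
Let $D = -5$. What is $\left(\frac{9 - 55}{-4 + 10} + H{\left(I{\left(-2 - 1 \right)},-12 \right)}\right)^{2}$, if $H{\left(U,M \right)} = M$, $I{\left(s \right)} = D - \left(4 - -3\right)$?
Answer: $\frac{3481}{9} \approx 386.78$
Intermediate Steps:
$I{\left(s \right)} = -12$ ($I{\left(s \right)} = -5 - \left(4 - -3\right) = -5 - \left(4 + 3\right) = -5 - 7 = -12$)
$\left(\frac{9 - 55}{-4 + 10} + H{\left(I{\left(-2 - 1 \right)},-12 \right)}\right)^{2} = \left(\frac{9 - 55}{-4 + 10} - 12\right)^{2} = \left(- \frac{46}{6} - 12\right)^{2} = \left(\left(-46\right) \frac{1}{6} - 12\right)^{2} = \left(- \frac{23}{3} - 12\right)^{2} = \left(- \frac{59}{3}\right)^{2} = \frac{3481}{9}$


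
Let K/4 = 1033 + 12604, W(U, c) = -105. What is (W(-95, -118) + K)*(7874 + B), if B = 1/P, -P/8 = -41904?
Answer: 143708655754667/335232 ≈ 4.2868e+8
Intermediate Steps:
P = 335232 (P = -8*(-41904) = 335232)
B = 1/335232 ≈ 2.9830e-6
K = 54548 (K = 4*(1033 + 12604) = 4*13637 = 54548)
(W(-95, -118) + K)*(7874 + B) = (-105 + 54548)*(7874 + 1/335232) = 54443*(2639616769/335232) = 143708655754667/335232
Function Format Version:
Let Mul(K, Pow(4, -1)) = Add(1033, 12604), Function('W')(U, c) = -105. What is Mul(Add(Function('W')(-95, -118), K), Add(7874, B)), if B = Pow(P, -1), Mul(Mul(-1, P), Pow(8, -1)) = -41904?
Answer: Rational(143708655754667, 335232) ≈ 4.2868e+8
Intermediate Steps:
P = 335232 (P = Mul(-8, -41904) = 335232)
B = Rational(1, 335232) (B = Pow(335232, -1) = Rational(1, 335232) ≈ 2.9830e-6)
K = 54548 (K = Mul(4, Add(1033, 12604)) = Mul(4, 13637) = 54548)
Mul(Add(Function('W')(-95, -118), K), Add(7874, B)) = Mul(Add(-105, 54548), Add(7874, Rational(1, 335232))) = Mul(54443, Rational(2639616769, 335232)) = Rational(143708655754667, 335232)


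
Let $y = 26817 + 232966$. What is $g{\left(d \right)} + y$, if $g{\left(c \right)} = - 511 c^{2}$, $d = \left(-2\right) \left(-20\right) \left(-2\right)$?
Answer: $-3010617$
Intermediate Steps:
$d = -80$ ($d = 40 \left(-2\right) = -80$)
$y = 259783$
$g{\left(d \right)} + y = - 511 \left(-80\right)^{2} + 259783 = \left(-511\right) 6400 + 259783 = -3270400 + 259783 = -3010617$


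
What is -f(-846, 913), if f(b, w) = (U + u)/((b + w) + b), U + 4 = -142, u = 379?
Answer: 233/779 ≈ 0.29910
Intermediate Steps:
U = -146 (U = -4 - 142 = -146)
f(b, w) = 233/(w + 2*b) (f(b, w) = (-146 + 379)/((b + w) + b) = 233/(w + 2*b))
-f(-846, 913) = -233/(913 + 2*(-846)) = -233/(913 - 1692) = -233/(-779) = -233*(-1)/779 = -1*(-233/779) = 233/779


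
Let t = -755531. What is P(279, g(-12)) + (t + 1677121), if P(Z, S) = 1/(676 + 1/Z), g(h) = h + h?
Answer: 173816482229/188605 ≈ 9.2159e+5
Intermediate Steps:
g(h) = 2*h
P(279, g(-12)) + (t + 1677121) = 279/(1 + 676*279) + (-755531 + 1677121) = 279/(1 + 188604) + 921590 = 279/188605 + 921590 = 173816482229/188605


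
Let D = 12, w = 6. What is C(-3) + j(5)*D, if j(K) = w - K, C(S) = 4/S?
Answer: 32/3 ≈ 10.667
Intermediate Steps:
j(K) = 6 - K
C(-3) + j(5)*D = 4/(-3) + (6 - 1*5)*12 = 4*(-⅓) + (6 - 5)*12 = -4/3 + 1*12 = -4/3 + 12 = 32/3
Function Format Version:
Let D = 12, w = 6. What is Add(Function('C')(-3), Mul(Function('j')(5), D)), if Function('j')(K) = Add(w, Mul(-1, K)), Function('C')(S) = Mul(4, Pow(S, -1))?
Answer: Rational(32, 3) ≈ 10.667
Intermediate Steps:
Function('j')(K) = Add(6, Mul(-1, K))
Add(Function('C')(-3), Mul(Function('j')(5), D)) = Add(Mul(4, Pow(-3, -1)), Mul(Add(6, Mul(-1, 5)), 12)) = Add(Mul(4, Rational(-1, 3)), Mul(Add(6, -5), 12)) = Add(Rational(-4, 3), Mul(1, 12)) = Add(Rational(-4, 3), 12) = Rational(32, 3)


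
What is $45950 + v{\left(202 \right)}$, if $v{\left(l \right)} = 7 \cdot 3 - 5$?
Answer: $45966$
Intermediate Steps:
$v{\left(l \right)} = 16$ ($v{\left(l \right)} = 21 - 5 = 16$)
$45950 + v{\left(202 \right)} = 45950 + 16 = 45966$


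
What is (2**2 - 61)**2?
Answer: 3249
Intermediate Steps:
(2**2 - 61)**2 = (4 - 61)**2 = (-57)**2 = 3249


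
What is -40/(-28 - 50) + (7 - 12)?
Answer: -175/39 ≈ -4.4872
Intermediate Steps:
-40/(-28 - 50) + (7 - 12) = -40/(-78) - 5 = -40*(-1/78) - 5 = 20/39 - 5 = -175/39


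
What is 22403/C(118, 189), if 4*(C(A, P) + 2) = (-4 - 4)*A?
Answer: -22403/238 ≈ -94.130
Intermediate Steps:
C(A, P) = -2 - 2*A (C(A, P) = -2 + ((-4 - 4)*A)/4 = -2 + (-8*A)/4 = -2 - 2*A)
22403/C(118, 189) = 22403/(-2 - 2*118) = 22403/(-2 - 236) = 22403/(-238) = 22403*(-1/238) = -22403/238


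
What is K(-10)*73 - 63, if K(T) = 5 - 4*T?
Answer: 3222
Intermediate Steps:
K(-10)*73 - 63 = (5 - 4*(-10))*73 - 63 = (5 + 40)*73 - 63 = 45*73 - 63 = 3285 - 63 = 3222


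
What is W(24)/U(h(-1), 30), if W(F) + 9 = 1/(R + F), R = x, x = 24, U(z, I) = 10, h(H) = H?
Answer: -431/480 ≈ -0.89792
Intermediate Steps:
R = 24
W(F) = -9 + 1/(24 + F)
W(24)/U(h(-1), 30) = ((-215 - 9*24)/(24 + 24))/10 = ((-215 - 216)/48)*(⅒) = ((1/48)*(-431))*(⅒) = -431/48*⅒ = -431/480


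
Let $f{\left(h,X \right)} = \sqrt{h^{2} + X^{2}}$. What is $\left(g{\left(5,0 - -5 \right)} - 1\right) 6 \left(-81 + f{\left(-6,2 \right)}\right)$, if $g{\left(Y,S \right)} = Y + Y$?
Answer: $-4374 + 108 \sqrt{10} \approx -4032.5$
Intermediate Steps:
$g{\left(Y,S \right)} = 2 Y$
$f{\left(h,X \right)} = \sqrt{X^{2} + h^{2}}$
$\left(g{\left(5,0 - -5 \right)} - 1\right) 6 \left(-81 + f{\left(-6,2 \right)}\right) = \left(2 \cdot 5 - 1\right) 6 \left(-81 + \sqrt{2^{2} + \left(-6\right)^{2}}\right) = \left(10 - 1\right) 6 \left(-81 + \sqrt{4 + 36}\right) = 9 \cdot 6 \left(-81 + \sqrt{40}\right) = 54 \left(-81 + 2 \sqrt{10}\right) = -4374 + 108 \sqrt{10}$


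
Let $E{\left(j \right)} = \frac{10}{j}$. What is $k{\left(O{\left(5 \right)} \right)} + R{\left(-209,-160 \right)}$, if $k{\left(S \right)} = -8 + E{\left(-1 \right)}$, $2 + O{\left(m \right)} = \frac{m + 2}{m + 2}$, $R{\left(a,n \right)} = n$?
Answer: $-178$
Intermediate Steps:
$O{\left(m \right)} = -1$ ($O{\left(m \right)} = -2 + \frac{m + 2}{m + 2} = -2 + \frac{2 + m}{2 + m} = -2 + 1 = -1$)
$k{\left(S \right)} = -18$ ($k{\left(S \right)} = -8 + \frac{10}{-1} = -8 + 10 \left(-1\right) = -8 - 10 = -18$)
$k{\left(O{\left(5 \right)} \right)} + R{\left(-209,-160 \right)} = -18 - 160 = -178$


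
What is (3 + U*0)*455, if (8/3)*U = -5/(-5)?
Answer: 1365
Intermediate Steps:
U = 3/8 (U = 3*(-5/(-5))/8 = 3*(-5*(-⅕))/8 = (3/8)*1 = 3/8 ≈ 0.37500)
(3 + U*0)*455 = (3 + (3/8)*0)*455 = (3 + 0)*455 = 3*455 = 1365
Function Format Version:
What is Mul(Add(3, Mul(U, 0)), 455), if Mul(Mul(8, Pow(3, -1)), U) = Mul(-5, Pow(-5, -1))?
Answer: 1365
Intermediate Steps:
U = Rational(3, 8) (U = Mul(Rational(3, 8), Mul(-5, Pow(-5, -1))) = Mul(Rational(3, 8), Mul(-5, Rational(-1, 5))) = Mul(Rational(3, 8), 1) = Rational(3, 8) ≈ 0.37500)
Mul(Add(3, Mul(U, 0)), 455) = Mul(Add(3, Mul(Rational(3, 8), 0)), 455) = Mul(Add(3, 0), 455) = Mul(3, 455) = 1365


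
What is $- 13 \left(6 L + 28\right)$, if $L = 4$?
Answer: $-676$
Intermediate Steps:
$- 13 \left(6 L + 28\right) = - 13 \left(6 \cdot 4 + 28\right) = - 13 \left(24 + 28\right) = \left(-13\right) 52 = -676$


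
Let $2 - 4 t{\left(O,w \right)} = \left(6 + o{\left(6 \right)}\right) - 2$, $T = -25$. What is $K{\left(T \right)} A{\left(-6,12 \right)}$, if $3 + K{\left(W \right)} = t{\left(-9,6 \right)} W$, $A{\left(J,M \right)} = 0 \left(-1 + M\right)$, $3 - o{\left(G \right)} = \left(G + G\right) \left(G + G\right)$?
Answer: $0$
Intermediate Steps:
$o{\left(G \right)} = 3 - 4 G^{2}$ ($o{\left(G \right)} = 3 - \left(G + G\right) \left(G + G\right) = 3 - 2 G 2 G = 3 - 4 G^{2}$)
$t{\left(O,w \right)} = \frac{139}{4}$ ($t{\left(O,w \right)} = \frac{1}{2} - \frac{\left(6 + \left(3 - 4 \cdot 6^{2}\right)\right) - 2}{4} = \frac{1}{2} - \frac{\left(6 + \left(3 - 144\right)\right) - 2}{4} = \frac{1}{2} - \frac{\left(6 - 141\right) - 2}{4} = \frac{1}{2} - \frac{-135 - 2}{4} = \frac{1}{2} - - \frac{137}{4} = \frac{1}{2} + \frac{137}{4} = \frac{139}{4}$)
$A{\left(J,M \right)} = 0$
$K{\left(W \right)} = -3 + \frac{139 W}{4}$
$K{\left(T \right)} A{\left(-6,12 \right)} = \left(-3 + \frac{139}{4} \left(-25\right)\right) 0 = \left(-3 - \frac{3475}{4}\right) 0 = \left(- \frac{3487}{4}\right) 0 = 0$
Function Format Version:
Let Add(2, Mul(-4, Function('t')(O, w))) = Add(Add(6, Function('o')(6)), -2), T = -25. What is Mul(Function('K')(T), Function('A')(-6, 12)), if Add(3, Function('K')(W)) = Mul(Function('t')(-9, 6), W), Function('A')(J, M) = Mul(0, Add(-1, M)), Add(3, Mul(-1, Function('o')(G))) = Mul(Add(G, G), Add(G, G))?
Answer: 0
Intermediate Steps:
Function('o')(G) = Add(3, Mul(-4, Pow(G, 2))) (Function('o')(G) = Add(3, Mul(-1, Mul(Add(G, G), Add(G, G)))) = Add(3, Mul(-1, Mul(Mul(2, G), Mul(2, G)))) = Add(3, Mul(-1, Mul(4, Pow(G, 2)))) = Add(3, Mul(-4, Pow(G, 2))))
Function('t')(O, w) = Rational(139, 4) (Function('t')(O, w) = Add(Rational(1, 2), Mul(Rational(-1, 4), Add(Add(6, Add(3, Mul(-4, Pow(6, 2)))), -2))) = Add(Rational(1, 2), Mul(Rational(-1, 4), Add(Add(6, Add(3, Mul(-4, 36))), -2))) = Add(Rational(1, 2), Mul(Rational(-1, 4), Add(Add(6, Add(3, -144)), -2))) = Add(Rational(1, 2), Mul(Rational(-1, 4), Add(Add(6, -141), -2))) = Add(Rational(1, 2), Mul(Rational(-1, 4), Add(-135, -2))) = Add(Rational(1, 2), Mul(Rational(-1, 4), -137)) = Add(Rational(1, 2), Rational(137, 4)) = Rational(139, 4))
Function('A')(J, M) = 0
Function('K')(W) = Add(-3, Mul(Rational(139, 4), W))
Mul(Function('K')(T), Function('A')(-6, 12)) = Mul(Add(-3, Mul(Rational(139, 4), -25)), 0) = Mul(Add(-3, Rational(-3475, 4)), 0) = Mul(Rational(-3487, 4), 0) = 0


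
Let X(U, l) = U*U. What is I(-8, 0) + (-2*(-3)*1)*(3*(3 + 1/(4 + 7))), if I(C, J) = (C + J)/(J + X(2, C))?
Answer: 590/11 ≈ 53.636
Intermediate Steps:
X(U, l) = U**2
I(C, J) = (C + J)/(4 + J) (I(C, J) = (C + J)/(J + 2**2) = (C + J)/(J + 4) = (C + J)/(4 + J))
I(-8, 0) + (-2*(-3)*1)*(3*(3 + 1/(4 + 7))) = (-8 + 0)/(4 + 0) + (-2*(-3)*1)*(3*(3 + 1/(4 + 7))) = -8/4 + (6*1)*(3*(3 + 1/11)) = (1/4)*(-8) + 6*(3*(3 + 1/11)) = -2 + 6*(3*(34/11)) = -2 + 6*(102/11) = -2 + 612/11 = 590/11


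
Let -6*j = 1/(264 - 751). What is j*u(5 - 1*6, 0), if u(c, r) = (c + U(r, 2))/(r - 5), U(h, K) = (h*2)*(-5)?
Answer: 1/14610 ≈ 6.8446e-5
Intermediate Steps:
j = 1/2922 (j = -1/(6*(264 - 751)) = -1/6/(-487) = -1/6*(-1/487) = 1/2922 ≈ 0.00034223)
U(h, K) = -10*h (U(h, K) = (2*h)*(-5) = -10*h)
u(c, r) = (c - 10*r)/(-5 + r) (u(c, r) = (c - 10*r)/(r - 5) = (c - 10*r)/(-5 + r))
j*u(5 - 1*6, 0) = (((5 - 1*6) - 10*0)/(-5 + 0))/2922 = (((5 - 6) + 0)/(-5))/2922 = (-(-1 + 0)/5)/2922 = (-1/5*(-1))/2922 = (1/2922)*(1/5) = 1/14610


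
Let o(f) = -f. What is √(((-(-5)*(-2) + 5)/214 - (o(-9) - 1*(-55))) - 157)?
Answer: I*√10121986/214 ≈ 14.867*I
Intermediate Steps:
√(((-(-5)*(-2) + 5)/214 - (o(-9) - 1*(-55))) - 157) = √(((-(-5)*(-2) + 5)/214 - (-1*(-9) - 1*(-55))) - 157) = √(((-5*2 + 5)*(1/214) - (9 + 55)) - 157) = √(((-10 + 5)*(1/214) - 1*64) - 157) = √((-5*1/214 - 64) - 157) = √((-5/214 - 64) - 157) = √(-13701/214 - 157) = √(-47299/214) = I*√10121986/214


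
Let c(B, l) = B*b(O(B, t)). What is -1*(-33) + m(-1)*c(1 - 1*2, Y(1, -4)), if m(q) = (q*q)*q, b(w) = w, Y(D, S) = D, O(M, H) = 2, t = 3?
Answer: 35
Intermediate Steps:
m(q) = q³ (m(q) = q²*q = q³)
c(B, l) = 2*B (c(B, l) = B*2 = 2*B)
-1*(-33) + m(-1)*c(1 - 1*2, Y(1, -4)) = -1*(-33) + (-1)³*(2*(1 - 1*2)) = 33 - 2*(1 - 2) = 33 - 2*(-1) = 33 - 1*(-2) = 33 + 2 = 35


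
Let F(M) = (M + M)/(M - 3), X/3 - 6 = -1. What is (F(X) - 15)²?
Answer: 625/4 ≈ 156.25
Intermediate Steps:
X = 15 (X = 18 + 3*(-1) = 18 - 3 = 15)
F(M) = 2*M/(-3 + M) (F(M) = (2*M)/(-3 + M) = 2*M/(-3 + M))
(F(X) - 15)² = (2*15/(-3 + 15) - 15)² = (2*15/12 - 15)² = (2*15*(1/12) - 15)² = (5/2 - 15)² = (-25/2)² = 625/4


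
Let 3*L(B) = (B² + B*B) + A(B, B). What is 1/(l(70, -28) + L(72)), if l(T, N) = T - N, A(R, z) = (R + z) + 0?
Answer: 1/3602 ≈ 0.00027762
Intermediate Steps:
A(R, z) = R + z
L(B) = 2*B/3 + 2*B²/3 (L(B) = ((B² + B*B) + (B + B))/3 = ((B² + B²) + 2*B)/3 = (2*B² + 2*B)/3 = (2*B + 2*B²)/3 = 2*B/3 + 2*B²/3)
1/(l(70, -28) + L(72)) = 1/((70 - 1*(-28)) + (⅔)*72*(1 + 72)) = 1/((70 + 28) + (⅔)*72*73) = 1/(98 + 3504) = 1/3602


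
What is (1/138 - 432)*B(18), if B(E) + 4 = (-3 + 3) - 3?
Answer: 417305/138 ≈ 3023.9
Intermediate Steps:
B(E) = -7 (B(E) = -4 + ((-3 + 3) - 3) = -4 + (0 - 3) = -4 - 3 = -7)
(1/138 - 432)*B(18) = (1/138 - 432)*(-7) = -59615/138*(-7) = 417305/138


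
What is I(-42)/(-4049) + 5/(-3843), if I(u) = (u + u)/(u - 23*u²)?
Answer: -19584601/15046816869 ≈ -0.0013016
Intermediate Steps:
I(u) = 2*u/(u - 23*u²) (I(u) = (2*u)/(u - 23*u²) = 2*u/(u - 23*u²))
I(-42)/(-4049) + 5/(-3843) = -2/(-1 + 23*(-42))/(-4049) + 5/(-3843) = -2/(-1 - 966)*(-1/4049) + 5*(-1/3843) = -2/(-967)*(-1/4049) - 5/3843 = -2*(-1/967)*(-1/4049) - 5/3843 = (2/967)*(-1/4049) - 5/3843 = -2/3915383 - 5/3843 = -19584601/15046816869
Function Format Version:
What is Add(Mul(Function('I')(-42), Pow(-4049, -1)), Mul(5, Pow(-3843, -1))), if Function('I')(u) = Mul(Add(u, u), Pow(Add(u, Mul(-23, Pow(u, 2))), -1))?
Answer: Rational(-19584601, 15046816869) ≈ -0.0013016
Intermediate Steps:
Function('I')(u) = Mul(2, u, Pow(Add(u, Mul(-23, Pow(u, 2))), -1)) (Function('I')(u) = Mul(Mul(2, u), Pow(Add(u, Mul(-23, Pow(u, 2))), -1)) = Mul(2, u, Pow(Add(u, Mul(-23, Pow(u, 2))), -1)))
Add(Mul(Function('I')(-42), Pow(-4049, -1)), Mul(5, Pow(-3843, -1))) = Add(Mul(Mul(-2, Pow(Add(-1, Mul(23, -42)), -1)), Pow(-4049, -1)), Mul(5, Pow(-3843, -1))) = Add(Mul(Mul(-2, Pow(Add(-1, -966), -1)), Rational(-1, 4049)), Mul(5, Rational(-1, 3843))) = Add(Mul(Mul(-2, Pow(-967, -1)), Rational(-1, 4049)), Rational(-5, 3843)) = Add(Mul(Mul(-2, Rational(-1, 967)), Rational(-1, 4049)), Rational(-5, 3843)) = Add(Mul(Rational(2, 967), Rational(-1, 4049)), Rational(-5, 3843)) = Add(Rational(-2, 3915383), Rational(-5, 3843)) = Rational(-19584601, 15046816869)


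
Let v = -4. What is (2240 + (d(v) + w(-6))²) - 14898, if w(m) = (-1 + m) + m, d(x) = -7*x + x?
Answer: -12537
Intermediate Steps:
d(x) = -6*x
w(m) = -1 + 2*m
(2240 + (d(v) + w(-6))²) - 14898 = (2240 + (-6*(-4) + (-1 + 2*(-6)))²) - 14898 = (2240 + (24 + (-1 - 12))²) - 14898 = (2240 + (24 - 13)²) - 14898 = (2240 + 11²) - 14898 = (2240 + 121) - 14898 = 2361 - 14898 = -12537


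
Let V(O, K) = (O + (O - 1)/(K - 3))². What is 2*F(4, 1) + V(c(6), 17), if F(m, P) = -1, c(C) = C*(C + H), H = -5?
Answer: 7529/196 ≈ 38.413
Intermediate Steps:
c(C) = C*(-5 + C) (c(C) = C*(C - 5) = C*(-5 + C))
V(O, K) = (O + (-1 + O)/(-3 + K))²
2*F(4, 1) + V(c(6), 17) = 2*(-1) + (1 + 2*(6*(-5 + 6)) - 1*17*6*(-5 + 6))²/(-3 + 17)² = -2 + (1 + 2*(6*1) - 1*17*6*1)²/14² = -2 + (1 + 2*6 - 1*17*6)²/196 = -2 + (1 + 12 - 102)²/196 = -2 + (1/196)*(-89)² = -2 + (1/196)*7921 = -2 + 7921/196 = 7529/196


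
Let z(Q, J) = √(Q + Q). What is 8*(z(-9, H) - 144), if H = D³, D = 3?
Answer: -1152 + 24*I*√2 ≈ -1152.0 + 33.941*I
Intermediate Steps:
H = 27 (H = 3³ = 27)
z(Q, J) = √2*√Q (z(Q, J) = √(2*Q) = √2*√Q)
8*(z(-9, H) - 144) = 8*(√2*√(-9) - 144) = 8*(√2*(3*I) - 144) = 8*(3*I*√2 - 144) = 8*(-144 + 3*I*√2) = -1152 + 24*I*√2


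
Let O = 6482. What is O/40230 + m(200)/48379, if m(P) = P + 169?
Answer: 164218774/973143585 ≈ 0.16875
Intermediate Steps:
m(P) = 169 + P
O/40230 + m(200)/48379 = 6482/40230 + (169 + 200)/48379 = 6482*(1/40230) + 369*(1/48379) = 3241/20115 + 369/48379 = 164218774/973143585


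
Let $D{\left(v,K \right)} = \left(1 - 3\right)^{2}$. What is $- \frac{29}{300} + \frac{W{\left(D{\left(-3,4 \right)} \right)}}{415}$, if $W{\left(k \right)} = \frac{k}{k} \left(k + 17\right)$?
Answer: $- \frac{1147}{24900} \approx -0.046064$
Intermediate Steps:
$D{\left(v,K \right)} = 4$ ($D{\left(v,K \right)} = \left(-2\right)^{2} = 4$)
$W{\left(k \right)} = 17 + k$ ($W{\left(k \right)} = 1 \left(17 + k\right) = 17 + k$)
$- \frac{29}{300} + \frac{W{\left(D{\left(-3,4 \right)} \right)}}{415} = - \frac{29}{300} + \frac{17 + 4}{415} = \left(-29\right) \frac{1}{300} + 21 \cdot \frac{1}{415} = - \frac{29}{300} + \frac{21}{415} = - \frac{1147}{24900}$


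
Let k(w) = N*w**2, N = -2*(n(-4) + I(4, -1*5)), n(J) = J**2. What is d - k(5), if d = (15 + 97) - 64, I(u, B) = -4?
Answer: 648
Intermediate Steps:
N = -24 (N = -2*((-4)**2 - 4) = -2*(16 - 4) = -2*12 = -24)
d = 48 (d = 112 - 64 = 48)
k(w) = -24*w**2
d - k(5) = 48 - (-24)*5**2 = 48 - (-24)*25 = 48 - 1*(-600) = 48 + 600 = 648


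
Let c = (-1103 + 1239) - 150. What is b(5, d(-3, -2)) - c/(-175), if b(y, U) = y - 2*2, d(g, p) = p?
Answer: 23/25 ≈ 0.92000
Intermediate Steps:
b(y, U) = -4 + y (b(y, U) = y - 4 = -4 + y)
c = -14 (c = 136 - 150 = -14)
b(5, d(-3, -2)) - c/(-175) = (-4 + 5) - (-14)/(-175) = 1 - (-14)*(-1)/175 = 1 - 1*2/25 = 1 - 2/25 = 23/25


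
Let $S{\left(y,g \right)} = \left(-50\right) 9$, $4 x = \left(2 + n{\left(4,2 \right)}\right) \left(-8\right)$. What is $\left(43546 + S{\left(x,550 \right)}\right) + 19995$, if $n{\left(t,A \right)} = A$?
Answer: $63091$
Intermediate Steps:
$x = -8$ ($x = \frac{\left(2 + 2\right) \left(-8\right)}{4} = \frac{4 \left(-8\right)}{4} = \frac{1}{4} \left(-32\right) = -8$)
$S{\left(y,g \right)} = -450$
$\left(43546 + S{\left(x,550 \right)}\right) + 19995 = \left(43546 - 450\right) + 19995 = 43096 + 19995 = 63091$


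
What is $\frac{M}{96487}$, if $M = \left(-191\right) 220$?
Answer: $- \frac{42020}{96487} \approx -0.4355$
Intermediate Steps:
$M = -42020$
$\frac{M}{96487} = - \frac{42020}{96487}$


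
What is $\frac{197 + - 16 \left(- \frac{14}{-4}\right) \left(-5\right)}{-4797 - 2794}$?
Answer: $- \frac{477}{7591} \approx -0.062838$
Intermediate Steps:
$\frac{197 + - 16 \left(- \frac{14}{-4}\right) \left(-5\right)}{-4797 - 2794} = \frac{197 + - 16 \left(\left(-14\right) \left(- \frac{1}{4}\right)\right) \left(-5\right)}{-7591} = \left(197 + \left(-16\right) \frac{7}{2} \left(-5\right)\right) \left(- \frac{1}{7591}\right) = \left(197 - -280\right) \left(- \frac{1}{7591}\right) = \left(197 + 280\right) \left(- \frac{1}{7591}\right) = 477 \left(- \frac{1}{7591}\right) = - \frac{477}{7591}$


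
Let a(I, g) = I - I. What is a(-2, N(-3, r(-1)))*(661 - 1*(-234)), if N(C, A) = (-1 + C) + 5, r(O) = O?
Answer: 0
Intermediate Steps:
N(C, A) = 4 + C
a(I, g) = 0
a(-2, N(-3, r(-1)))*(661 - 1*(-234)) = 0*(661 - 1*(-234)) = 0*(661 + 234) = 0*895 = 0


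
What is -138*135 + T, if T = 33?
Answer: -18597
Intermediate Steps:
-138*135 + T = -138*135 + 33 = -18630 + 33 = -18597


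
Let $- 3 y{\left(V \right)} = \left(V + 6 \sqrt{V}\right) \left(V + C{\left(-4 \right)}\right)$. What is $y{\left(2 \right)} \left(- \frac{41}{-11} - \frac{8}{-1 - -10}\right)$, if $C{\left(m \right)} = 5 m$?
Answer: $\frac{1124}{33} + \frac{1124 \sqrt{2}}{11} \approx 178.57$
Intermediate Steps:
$y{\left(V \right)} = - \frac{\left(-20 + V\right) \left(V + 6 \sqrt{V}\right)}{3}$ ($y{\left(V \right)} = - \frac{\left(V + 6 \sqrt{V}\right) \left(V + 5 \left(-4\right)\right)}{3} = - \frac{\left(V + 6 \sqrt{V}\right) \left(V - 20\right)}{3} = - \frac{\left(V + 6 \sqrt{V}\right) \left(-20 + V\right)}{3} = - \frac{\left(-20 + V\right) \left(V + 6 \sqrt{V}\right)}{3}$)
$y{\left(2 \right)} \left(- \frac{41}{-11} - \frac{8}{-1 - -10}\right) = \left(- 2 \cdot 2^{\frac{3}{2}} + 40 \sqrt{2} - \frac{2^{2}}{3} + \frac{20}{3} \cdot 2\right) \left(- \frac{41}{-11} - \frac{8}{-1 - -10}\right) = \left(- 2 \cdot 2 \sqrt{2} + 40 \sqrt{2} - \frac{4}{3} + \frac{40}{3}\right) \left(\left(-41\right) \left(- \frac{1}{11}\right) - \frac{8}{-1 + 10}\right) = \left(- 4 \sqrt{2} + 40 \sqrt{2} - \frac{4}{3} + \frac{40}{3}\right) \left(\frac{41}{11} - \frac{8}{9}\right) = \left(12 + 36 \sqrt{2}\right) \left(\frac{41}{11} - \frac{8}{9}\right) = \left(12 + 36 \sqrt{2}\right) \frac{281}{99} = \frac{1124}{33} + \frac{1124 \sqrt{2}}{11}$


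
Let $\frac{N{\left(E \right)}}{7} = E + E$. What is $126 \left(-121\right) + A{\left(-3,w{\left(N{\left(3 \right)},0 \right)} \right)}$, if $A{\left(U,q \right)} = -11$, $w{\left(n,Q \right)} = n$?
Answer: $-15257$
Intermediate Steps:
$N{\left(E \right)} = 14 E$ ($N{\left(E \right)} = 7 \left(E + E\right) = 7 \cdot 2 E = 14 E$)
$126 \left(-121\right) + A{\left(-3,w{\left(N{\left(3 \right)},0 \right)} \right)} = 126 \left(-121\right) - 11 = -15246 - 11 = -15257$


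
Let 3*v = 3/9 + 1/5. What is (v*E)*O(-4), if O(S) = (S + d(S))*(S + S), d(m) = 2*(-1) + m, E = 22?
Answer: 2816/9 ≈ 312.89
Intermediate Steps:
d(m) = -2 + m
v = 8/45 (v = (3/9 + 1/5)/3 = (3*(⅑) + 1*(⅕))/3 = (⅓ + ⅕)/3 = (⅓)*(8/15) = 8/45 ≈ 0.17778)
O(S) = 2*S*(-2 + 2*S) (O(S) = (S + (-2 + S))*(S + S) = (-2 + 2*S)*(2*S) = 2*S*(-2 + 2*S))
(v*E)*O(-4) = ((8/45)*22)*(4*(-4)*(-1 - 4)) = 176*(4*(-4)*(-5))/45 = (176/45)*80 = 2816/9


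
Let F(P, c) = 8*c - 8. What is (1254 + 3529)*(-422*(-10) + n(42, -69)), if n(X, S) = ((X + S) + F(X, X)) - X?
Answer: 21423057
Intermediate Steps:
F(P, c) = -8 + 8*c
n(X, S) = -8 + S + 8*X (n(X, S) = ((X + S) + (-8 + 8*X)) - X = ((S + X) + (-8 + 8*X)) - X = (-8 + S + 9*X) - X = -8 + S + 8*X)
(1254 + 3529)*(-422*(-10) + n(42, -69)) = (1254 + 3529)*(-422*(-10) + (-8 - 69 + 8*42)) = 4783*(4220 + (-8 - 69 + 336)) = 4783*(4220 + 259) = 4783*4479 = 21423057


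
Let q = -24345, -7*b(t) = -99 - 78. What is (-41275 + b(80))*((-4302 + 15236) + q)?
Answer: 3872399428/7 ≈ 5.5320e+8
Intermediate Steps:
b(t) = 177/7 (b(t) = -(-99 - 78)/7 = -⅐*(-177) = 177/7)
(-41275 + b(80))*((-4302 + 15236) + q) = (-41275 + 177/7)*((-4302 + 15236) - 24345) = -288748*(10934 - 24345)/7 = -288748/7*(-13411) = 3872399428/7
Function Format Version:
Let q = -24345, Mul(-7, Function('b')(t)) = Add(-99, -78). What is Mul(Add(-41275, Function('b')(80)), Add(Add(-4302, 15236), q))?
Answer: Rational(3872399428, 7) ≈ 5.5320e+8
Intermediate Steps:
Function('b')(t) = Rational(177, 7) (Function('b')(t) = Mul(Rational(-1, 7), Add(-99, -78)) = Mul(Rational(-1, 7), -177) = Rational(177, 7))
Mul(Add(-41275, Function('b')(80)), Add(Add(-4302, 15236), q)) = Mul(Add(-41275, Rational(177, 7)), Add(Add(-4302, 15236), -24345)) = Mul(Rational(-288748, 7), Add(10934, -24345)) = Mul(Rational(-288748, 7), -13411) = Rational(3872399428, 7)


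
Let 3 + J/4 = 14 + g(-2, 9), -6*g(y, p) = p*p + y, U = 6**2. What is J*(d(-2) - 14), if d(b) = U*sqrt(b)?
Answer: 364/3 - 312*I*sqrt(2) ≈ 121.33 - 441.23*I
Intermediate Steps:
U = 36
g(y, p) = -y/6 - p**2/6 (g(y, p) = -(p*p + y)/6 = -(p**2 + y)/6 = -(y + p**2)/6 = -y/6 - p**2/6)
J = -26/3 (J = -12 + 4*(14 + (-1/6*(-2) - 1/6*9**2)) = -12 + 4*(14 + (1/3 - 1/6*81)) = -12 + 4*(14 + (1/3 - 27/2)) = -12 + 4*(14 - 79/6) = -12 + 4*(5/6) = -12 + 10/3 = -26/3 ≈ -8.6667)
d(b) = 36*sqrt(b)
J*(d(-2) - 14) = -26*(36*sqrt(-2) - 14)/3 = -26*(36*(I*sqrt(2)) - 14)/3 = -26*(36*I*sqrt(2) - 14)/3 = -26*(-14 + 36*I*sqrt(2))/3 = 364/3 - 312*I*sqrt(2)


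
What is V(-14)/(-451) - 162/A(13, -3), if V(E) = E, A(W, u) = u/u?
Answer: -73048/451 ≈ -161.97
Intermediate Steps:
A(W, u) = 1
V(-14)/(-451) - 162/A(13, -3) = -14/(-451) - 162/1 = -14*(-1/451) - 162*1 = 14/451 - 162 = -73048/451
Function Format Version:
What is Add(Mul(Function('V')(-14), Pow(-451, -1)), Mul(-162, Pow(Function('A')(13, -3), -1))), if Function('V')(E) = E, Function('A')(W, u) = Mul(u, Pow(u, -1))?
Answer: Rational(-73048, 451) ≈ -161.97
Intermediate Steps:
Function('A')(W, u) = 1
Add(Mul(Function('V')(-14), Pow(-451, -1)), Mul(-162, Pow(Function('A')(13, -3), -1))) = Add(Mul(-14, Pow(-451, -1)), Mul(-162, Pow(1, -1))) = Add(Mul(-14, Rational(-1, 451)), Mul(-162, 1)) = Add(Rational(14, 451), -162) = Rational(-73048, 451)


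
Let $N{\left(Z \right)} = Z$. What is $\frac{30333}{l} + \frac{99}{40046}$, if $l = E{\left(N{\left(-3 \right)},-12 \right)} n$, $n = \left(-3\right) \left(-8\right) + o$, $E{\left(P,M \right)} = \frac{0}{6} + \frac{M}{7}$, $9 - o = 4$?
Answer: $- \frac{1417162129}{2322668} \approx -610.14$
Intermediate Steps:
$o = 5$ ($o = 9 - 4 = 5$)
$E{\left(P,M \right)} = \frac{M}{7}$ ($E{\left(P,M \right)} = 0 \cdot \frac{1}{6} + M \frac{1}{7} = 0 + \frac{M}{7} = \frac{M}{7}$)
$n = 29$ ($n = \left(-3\right) \left(-8\right) + 5 = 24 + 5 = 29$)
$l = - \frac{348}{7}$ ($l = \frac{1}{7} \left(-12\right) 29 = \left(- \frac{12}{7}\right) 29 = - \frac{348}{7} \approx -49.714$)
$\frac{30333}{l} + \frac{99}{40046} = \frac{30333}{- \frac{348}{7}} + \frac{99}{40046} = 30333 \left(- \frac{7}{348}\right) + 99 \cdot \frac{1}{40046} = - \frac{70777}{116} + \frac{99}{40046} = - \frac{1417162129}{2322668}$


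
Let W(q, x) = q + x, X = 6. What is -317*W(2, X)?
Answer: -2536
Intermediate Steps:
-317*W(2, X) = -317*(2 + 6) = -317*8 = -2536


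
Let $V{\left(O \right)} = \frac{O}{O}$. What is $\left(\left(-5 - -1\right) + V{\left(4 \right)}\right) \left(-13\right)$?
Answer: $39$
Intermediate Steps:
$V{\left(O \right)} = 1$
$\left(\left(-5 - -1\right) + V{\left(4 \right)}\right) \left(-13\right) = \left(\left(-5 - -1\right) + 1\right) \left(-13\right) = \left(\left(-5 + 1\right) + 1\right) \left(-13\right) = \left(-4 + 1\right) \left(-13\right) = \left(-3\right) \left(-13\right) = 39$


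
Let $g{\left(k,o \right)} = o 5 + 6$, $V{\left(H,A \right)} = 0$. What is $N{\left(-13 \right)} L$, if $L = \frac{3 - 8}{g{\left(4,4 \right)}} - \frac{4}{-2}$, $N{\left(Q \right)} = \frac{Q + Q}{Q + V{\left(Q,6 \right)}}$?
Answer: $\frac{47}{13} \approx 3.6154$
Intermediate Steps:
$g{\left(k,o \right)} = 6 + 5 o$ ($g{\left(k,o \right)} = 5 o + 6 = 6 + 5 o$)
$N{\left(Q \right)} = 2$ ($N{\left(Q \right)} = \frac{Q + Q}{Q + 0} = \frac{2 Q}{Q} = 2$)
$L = \frac{47}{26}$ ($L = \frac{3 - 8}{6 + 5 \cdot 4} - \frac{4}{-2} = - \frac{5}{6 + 20} - -2 = - \frac{5}{26} + 2 = \frac{47}{26} \approx 1.8077$)
$N{\left(-13 \right)} L = 2 \cdot \frac{47}{26} = \frac{47}{13}$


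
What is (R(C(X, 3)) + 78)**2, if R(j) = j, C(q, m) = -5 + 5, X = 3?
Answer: 6084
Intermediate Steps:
C(q, m) = 0
(R(C(X, 3)) + 78)**2 = (0 + 78)**2 = 78**2 = 6084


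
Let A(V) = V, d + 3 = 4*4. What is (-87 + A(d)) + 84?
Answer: 10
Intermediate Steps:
d = 13 (d = -3 + 4*4 = -3 + 16 = 13)
(-87 + A(d)) + 84 = (-87 + 13) + 84 = -74 + 84 = 10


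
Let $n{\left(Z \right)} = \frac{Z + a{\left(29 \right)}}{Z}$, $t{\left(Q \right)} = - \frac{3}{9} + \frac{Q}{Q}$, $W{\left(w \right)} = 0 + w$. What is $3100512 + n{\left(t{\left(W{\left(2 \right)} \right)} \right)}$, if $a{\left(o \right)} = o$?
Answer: $\frac{6201113}{2} \approx 3.1006 \cdot 10^{6}$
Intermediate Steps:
$W{\left(w \right)} = w$
$t{\left(Q \right)} = \frac{2}{3}$ ($t{\left(Q \right)} = \left(-3\right) \frac{1}{9} + 1 = - \frac{1}{3} + 1 = \frac{2}{3}$)
$n{\left(Z \right)} = \frac{29 + Z}{Z}$ ($n{\left(Z \right)} = \frac{Z + 29}{Z} = \frac{29 + Z}{Z}$)
$3100512 + n{\left(t{\left(W{\left(2 \right)} \right)} \right)} = 3100512 + \frac{29 + \frac{2}{3}}{\frac{2}{3}} = 3100512 + \frac{3}{2} \cdot \frac{89}{3} = 3100512 + \frac{89}{2} = \frac{6201113}{2}$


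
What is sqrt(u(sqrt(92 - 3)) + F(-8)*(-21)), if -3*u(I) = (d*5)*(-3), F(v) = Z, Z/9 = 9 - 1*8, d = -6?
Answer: I*sqrt(219) ≈ 14.799*I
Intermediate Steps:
Z = 9 (Z = 9*(9 - 1*8) = 9*(9 - 8) = 9*1 = 9)
F(v) = 9
u(I) = -30 (u(I) = -(-6*5)*(-3)/3 = -(-10)*(-3) = -1/3*90 = -30)
sqrt(u(sqrt(92 - 3)) + F(-8)*(-21)) = sqrt(-30 + 9*(-21)) = sqrt(-30 - 189) = sqrt(-219) = I*sqrt(219)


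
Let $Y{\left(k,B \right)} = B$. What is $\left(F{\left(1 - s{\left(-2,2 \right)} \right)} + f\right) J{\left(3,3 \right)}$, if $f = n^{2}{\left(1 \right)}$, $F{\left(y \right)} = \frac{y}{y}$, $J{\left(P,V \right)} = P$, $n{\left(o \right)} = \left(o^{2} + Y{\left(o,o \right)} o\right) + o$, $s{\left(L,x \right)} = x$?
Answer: $30$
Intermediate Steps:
$n{\left(o \right)} = o + 2 o^{2}$ ($n{\left(o \right)} = \left(o^{2} + o o\right) + o = \left(o^{2} + o^{2}\right) + o = 2 o^{2} + o = o + 2 o^{2}$)
$F{\left(y \right)} = 1$
$f = 9$ ($f = \left(1 \left(1 + 2 \cdot 1\right)\right)^{2} = \left(1 \left(1 + 2\right)\right)^{2} = \left(1 \cdot 3\right)^{2} = 3^{2} = 9$)
$\left(F{\left(1 - s{\left(-2,2 \right)} \right)} + f\right) J{\left(3,3 \right)} = \left(1 + 9\right) 3 = 10 \cdot 3 = 30$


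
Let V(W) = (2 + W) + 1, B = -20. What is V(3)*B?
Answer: -120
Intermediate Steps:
V(W) = 3 + W
V(3)*B = (3 + 3)*(-20) = 6*(-20) = -120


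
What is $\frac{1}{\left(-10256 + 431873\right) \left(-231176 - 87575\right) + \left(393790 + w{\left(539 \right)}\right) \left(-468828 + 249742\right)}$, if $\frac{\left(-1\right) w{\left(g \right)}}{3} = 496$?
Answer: $- \frac{1}{220338716339} \approx -4.5385 \cdot 10^{-12}$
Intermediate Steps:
$w{\left(g \right)} = -1488$ ($w{\left(g \right)} = \left(-3\right) 496 = -1488$)
$\frac{1}{\left(-10256 + 431873\right) \left(-231176 - 87575\right) + \left(393790 + w{\left(539 \right)}\right) \left(-468828 + 249742\right)} = \frac{1}{\left(-10256 + 431873\right) \left(-231176 - 87575\right) + \left(393790 - 1488\right) \left(-468828 + 249742\right)} = \frac{1}{421617 \left(-318751\right) + 392302 \left(-219086\right)} = \frac{1}{-134390840367 - 85947875972} = \frac{1}{-220338716339} = - \frac{1}{220338716339}$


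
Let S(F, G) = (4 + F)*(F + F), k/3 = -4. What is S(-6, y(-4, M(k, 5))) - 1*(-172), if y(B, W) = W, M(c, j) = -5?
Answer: 196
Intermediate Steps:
k = -12 (k = 3*(-4) = -12)
S(F, G) = 2*F*(4 + F) (S(F, G) = (4 + F)*(2*F) = 2*F*(4 + F))
S(-6, y(-4, M(k, 5))) - 1*(-172) = 2*(-6)*(4 - 6) - 1*(-172) = 2*(-6)*(-2) + 172 = 24 + 172 = 196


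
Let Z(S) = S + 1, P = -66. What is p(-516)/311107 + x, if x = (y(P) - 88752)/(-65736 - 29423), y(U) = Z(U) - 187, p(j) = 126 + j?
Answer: 27652655418/29604631013 ≈ 0.93406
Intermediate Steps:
Z(S) = 1 + S
y(U) = -186 + U (y(U) = (1 + U) - 187 = -186 + U)
x = 89004/95159 (x = ((-186 - 66) - 88752)/(-65736 - 29423) = (-252 - 88752)/(-95159) = -89004*(-1/95159) = 89004/95159 ≈ 0.93532)
p(-516)/311107 + x = (126 - 516)/311107 + 89004/95159 = -390*1/311107 + 89004/95159 = -390/311107 + 89004/95159 = 27652655418/29604631013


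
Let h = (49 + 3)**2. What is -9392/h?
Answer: -587/169 ≈ -3.4734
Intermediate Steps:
h = 2704 (h = 52**2 = 2704)
-9392/h = -9392/2704 = -9392*1/2704 = -587/169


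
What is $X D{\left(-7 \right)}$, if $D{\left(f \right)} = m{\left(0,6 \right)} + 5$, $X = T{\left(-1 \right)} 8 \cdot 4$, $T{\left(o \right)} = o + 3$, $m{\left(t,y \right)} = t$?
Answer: $320$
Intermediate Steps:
$T{\left(o \right)} = 3 + o$
$X = 64$ ($X = \left(3 - 1\right) 8 \cdot 4 = 2 \cdot 8 \cdot 4 = 16 \cdot 4 = 64$)
$D{\left(f \right)} = 5$ ($D{\left(f \right)} = 0 + 5 = 5$)
$X D{\left(-7 \right)} = 64 \cdot 5 = 320$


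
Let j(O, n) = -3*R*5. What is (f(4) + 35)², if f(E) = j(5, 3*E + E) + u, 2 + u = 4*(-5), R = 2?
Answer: 289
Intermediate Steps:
u = -22 (u = -2 + 4*(-5) = -2 - 20 = -22)
j(O, n) = -30 (j(O, n) = -3*2*5 = -6*5 = -30)
f(E) = -52 (f(E) = -30 - 22 = -52)
(f(4) + 35)² = (-52 + 35)² = (-17)² = 289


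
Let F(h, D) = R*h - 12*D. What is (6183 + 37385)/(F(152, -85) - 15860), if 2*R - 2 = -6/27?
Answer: -49014/16543 ≈ -2.9628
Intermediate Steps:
R = 8/9 (R = 1 + (-6/27)/2 = 1 + (-6*1/27)/2 = 1 + (1/2)*(-2/9) = 1 - 1/9 = 8/9 ≈ 0.88889)
F(h, D) = -12*D + 8*h/9 (F(h, D) = 8*h/9 - 12*D = -12*D + 8*h/9)
(6183 + 37385)/(F(152, -85) - 15860) = (6183 + 37385)/((-12*(-85) + (8/9)*152) - 15860) = 43568/((1020 + 1216/9) - 15860) = 43568/(10396/9 - 15860) = 43568/(-132344/9) = 43568*(-9/132344) = -49014/16543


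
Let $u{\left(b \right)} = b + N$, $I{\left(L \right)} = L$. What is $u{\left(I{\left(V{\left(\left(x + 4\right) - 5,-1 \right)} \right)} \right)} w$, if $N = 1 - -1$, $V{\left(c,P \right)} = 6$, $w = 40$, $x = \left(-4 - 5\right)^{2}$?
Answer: $320$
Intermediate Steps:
$x = 81$ ($x = \left(-9\right)^{2} = 81$)
$N = 2$ ($N = 1 + 1 = 2$)
$u{\left(b \right)} = 2 + b$ ($u{\left(b \right)} = b + 2 = 2 + b$)
$u{\left(I{\left(V{\left(\left(x + 4\right) - 5,-1 \right)} \right)} \right)} w = \left(2 + 6\right) 40 = 8 \cdot 40 = 320$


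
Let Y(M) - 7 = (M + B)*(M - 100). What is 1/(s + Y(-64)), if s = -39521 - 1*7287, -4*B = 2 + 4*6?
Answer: -1/35239 ≈ -2.8378e-5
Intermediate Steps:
B = -13/2 (B = -(2 + 4*6)/4 = -(2 + 24)/4 = -1/4*26 = -13/2 ≈ -6.5000)
Y(M) = 7 + (-100 + M)*(-13/2 + M) (Y(M) = 7 + (M - 13/2)*(M - 100) = 7 + (-13/2 + M)*(-100 + M) = 7 + (-100 + M)*(-13/2 + M))
s = -46808 (s = -39521 - 7287 = -46808)
1/(s + Y(-64)) = 1/(-46808 + (657 + (-64)**2 - 213/2*(-64))) = 1/(-46808 + (657 + 4096 + 6816)) = 1/(-46808 + 11569) = 1/(-35239) = -1/35239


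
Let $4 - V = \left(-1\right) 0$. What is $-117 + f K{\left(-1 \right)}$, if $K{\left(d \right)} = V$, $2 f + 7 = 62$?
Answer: $-7$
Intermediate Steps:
$f = \frac{55}{2}$ ($f = - \frac{7}{2} + \frac{1}{2} \cdot 62 = - \frac{7}{2} + 31 = \frac{55}{2} \approx 27.5$)
$V = 4$ ($V = 4 - \left(-1\right) 0 = 4 - 0 = 4 + 0 = 4$)
$K{\left(d \right)} = 4$
$-117 + f K{\left(-1 \right)} = -117 + \frac{55}{2} \cdot 4 = -117 + 110 = -7$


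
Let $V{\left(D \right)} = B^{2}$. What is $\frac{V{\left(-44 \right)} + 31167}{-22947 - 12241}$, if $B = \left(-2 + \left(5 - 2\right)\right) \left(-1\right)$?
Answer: $- \frac{7792}{8797} \approx -0.88576$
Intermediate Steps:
$B = -1$ ($B = \left(-2 + 3\right) \left(-1\right) = 1 \left(-1\right) = -1$)
$V{\left(D \right)} = 1$ ($V{\left(D \right)} = \left(-1\right)^{2} = 1$)
$\frac{V{\left(-44 \right)} + 31167}{-22947 - 12241} = \frac{1 + 31167}{-22947 - 12241} = \frac{31168}{-35188} = 31168 \left(- \frac{1}{35188}\right) = - \frac{7792}{8797}$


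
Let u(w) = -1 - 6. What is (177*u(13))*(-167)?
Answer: 206913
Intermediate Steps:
u(w) = -7
(177*u(13))*(-167) = (177*(-7))*(-167) = -1239*(-167) = 206913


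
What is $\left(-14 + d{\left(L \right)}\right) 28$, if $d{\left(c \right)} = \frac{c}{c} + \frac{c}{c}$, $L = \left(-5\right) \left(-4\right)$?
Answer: $-336$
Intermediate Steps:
$L = 20$
$d{\left(c \right)} = 2$ ($d{\left(c \right)} = 1 + 1 = 2$)
$\left(-14 + d{\left(L \right)}\right) 28 = \left(-14 + 2\right) 28 = \left(-12\right) 28 = -336$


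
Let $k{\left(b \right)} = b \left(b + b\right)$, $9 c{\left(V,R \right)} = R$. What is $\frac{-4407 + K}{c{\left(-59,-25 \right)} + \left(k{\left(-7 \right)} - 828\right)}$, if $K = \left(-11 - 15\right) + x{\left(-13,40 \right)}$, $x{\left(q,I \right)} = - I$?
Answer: $\frac{40257}{6595} \approx 6.1042$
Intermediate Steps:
$c{\left(V,R \right)} = \frac{R}{9}$
$k{\left(b \right)} = 2 b^{2}$ ($k{\left(b \right)} = b 2 b = 2 b^{2}$)
$K = -66$ ($K = \left(-11 - 15\right) - 40 = -26 - 40 = -66$)
$\frac{-4407 + K}{c{\left(-59,-25 \right)} + \left(k{\left(-7 \right)} - 828\right)} = \frac{-4407 - 66}{\frac{1}{9} \left(-25\right) + \left(2 \left(-7\right)^{2} - 828\right)} = - \frac{4473}{- \frac{25}{9} + \left(2 \cdot 49 - 828\right)} = - \frac{4473}{- \frac{25}{9} + \left(98 - 828\right)} = - \frac{4473}{- \frac{25}{9} - 730} = - \frac{4473}{- \frac{6595}{9}} = \left(-4473\right) \left(- \frac{9}{6595}\right) = \frac{40257}{6595}$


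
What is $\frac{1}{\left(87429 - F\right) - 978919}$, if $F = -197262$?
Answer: $- \frac{1}{694228} \approx -1.4404 \cdot 10^{-6}$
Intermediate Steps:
$\frac{1}{\left(87429 - F\right) - 978919} = \frac{1}{\left(87429 - -197262\right) - 978919} = \frac{1}{\left(87429 + 197262\right) - 978919} = \frac{1}{284691 - 978919} = \frac{1}{-694228} = - \frac{1}{694228}$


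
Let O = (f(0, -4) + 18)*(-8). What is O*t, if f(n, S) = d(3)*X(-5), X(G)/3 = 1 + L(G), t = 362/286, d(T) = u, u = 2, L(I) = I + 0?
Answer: 8688/143 ≈ 60.755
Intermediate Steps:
L(I) = I
d(T) = 2
t = 181/143 (t = 362*(1/286) = 181/143 ≈ 1.2657)
X(G) = 3 + 3*G (X(G) = 3*(1 + G) = 3 + 3*G)
f(n, S) = -24 (f(n, S) = 2*(3 + 3*(-5)) = 2*(3 - 15) = 2*(-12) = -24)
O = 48 (O = (-24 + 18)*(-8) = -6*(-8) = 48)
O*t = 48*(181/143) = 8688/143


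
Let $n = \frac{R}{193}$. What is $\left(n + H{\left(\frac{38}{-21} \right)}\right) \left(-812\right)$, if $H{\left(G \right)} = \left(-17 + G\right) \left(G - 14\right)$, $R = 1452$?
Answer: $- \frac{3010240832}{12159} \approx -2.4757 \cdot 10^{5}$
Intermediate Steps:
$H{\left(G \right)} = \left(-17 + G\right) \left(-14 + G\right)$
$n = \frac{1452}{193} \approx 7.5233$
$\left(n + H{\left(\frac{38}{-21} \right)}\right) \left(-812\right) = \left(\frac{1452}{193} + \left(238 + \left(\frac{38}{-21}\right)^{2} - 31 \frac{38}{-21}\right)\right) \left(-812\right) = \left(\frac{1452}{193} + \left(238 + \left(38 \left(- \frac{1}{21}\right)\right)^{2} - 31 \cdot 38 \left(- \frac{1}{21}\right)\right)\right) \left(-812\right) = \left(\frac{1452}{193} + \left(238 + \left(- \frac{38}{21}\right)^{2} - - \frac{1178}{21}\right)\right) \left(-812\right) = \left(\frac{1452}{193} + \left(238 + \frac{1444}{441} + \frac{1178}{21}\right)\right) \left(-812\right) = \left(\frac{1452}{193} + \frac{131140}{441}\right) \left(-812\right) = \frac{25950352}{85113} \left(-812\right) = - \frac{3010240832}{12159}$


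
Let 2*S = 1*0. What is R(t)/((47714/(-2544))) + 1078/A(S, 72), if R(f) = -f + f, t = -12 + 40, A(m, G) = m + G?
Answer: 539/36 ≈ 14.972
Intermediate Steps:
S = 0 (S = (1*0)/2 = (½)*0 = 0)
A(m, G) = G + m
t = 28
R(f) = 0
R(t)/((47714/(-2544))) + 1078/A(S, 72) = 0/((47714/(-2544))) + 1078/(72 + 0) = 0/((47714*(-1/2544))) + 1078/72 = 0/(-23857/1272) + 1078*(1/72) = 0*(-1272/23857) + 539/36 = 0 + 539/36 = 539/36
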